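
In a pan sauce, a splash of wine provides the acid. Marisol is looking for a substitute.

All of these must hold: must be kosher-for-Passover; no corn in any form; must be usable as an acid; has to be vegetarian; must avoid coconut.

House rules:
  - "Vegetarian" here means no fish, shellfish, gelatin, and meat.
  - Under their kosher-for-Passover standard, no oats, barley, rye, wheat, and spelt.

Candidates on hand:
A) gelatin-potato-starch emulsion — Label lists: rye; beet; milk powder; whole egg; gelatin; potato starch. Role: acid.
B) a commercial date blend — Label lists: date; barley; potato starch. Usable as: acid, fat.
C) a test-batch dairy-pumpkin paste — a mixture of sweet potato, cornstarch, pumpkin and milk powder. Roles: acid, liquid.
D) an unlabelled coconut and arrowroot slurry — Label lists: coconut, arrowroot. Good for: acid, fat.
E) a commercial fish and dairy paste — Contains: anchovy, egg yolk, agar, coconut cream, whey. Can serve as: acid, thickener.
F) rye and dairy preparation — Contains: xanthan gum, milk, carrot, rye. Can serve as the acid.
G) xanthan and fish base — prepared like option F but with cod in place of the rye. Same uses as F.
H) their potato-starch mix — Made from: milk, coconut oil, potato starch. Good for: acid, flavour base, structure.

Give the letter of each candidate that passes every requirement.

none

A: has gelatin, so not vegetarian; has rye, so not kosher-for-Passover — out
B: has barley, so not kosher-for-Passover — reject
C: has cornstarch, so not corn-free — reject
D: has coconut, so not coconut-free — reject
E: has anchovy, so not vegetarian; has coconut cream, so not coconut-free — reject
F: has rye, so not kosher-for-Passover — no
G: has cod, so not vegetarian — no
H: has coconut oil, so not coconut-free — out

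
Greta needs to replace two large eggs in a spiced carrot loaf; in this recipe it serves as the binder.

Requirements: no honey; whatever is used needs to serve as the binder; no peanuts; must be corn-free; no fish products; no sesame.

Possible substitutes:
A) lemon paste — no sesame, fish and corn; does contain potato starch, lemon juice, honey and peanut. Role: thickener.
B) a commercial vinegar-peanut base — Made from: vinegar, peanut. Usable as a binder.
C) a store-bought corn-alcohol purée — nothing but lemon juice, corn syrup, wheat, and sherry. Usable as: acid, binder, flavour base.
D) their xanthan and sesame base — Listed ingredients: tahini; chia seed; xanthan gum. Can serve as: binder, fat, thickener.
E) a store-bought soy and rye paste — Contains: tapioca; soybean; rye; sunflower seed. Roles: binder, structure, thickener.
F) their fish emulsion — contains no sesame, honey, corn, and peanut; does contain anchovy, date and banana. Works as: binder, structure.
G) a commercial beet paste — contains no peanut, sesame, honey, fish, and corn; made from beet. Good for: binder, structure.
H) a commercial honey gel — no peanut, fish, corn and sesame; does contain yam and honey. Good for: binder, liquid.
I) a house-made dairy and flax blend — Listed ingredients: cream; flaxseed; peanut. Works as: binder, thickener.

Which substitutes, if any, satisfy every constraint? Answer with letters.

E, G

A: not usable as a binder; has honey, so not honey-free (and 1 more) — no
B: has peanut, so not peanut-free — out
C: has corn syrup, so not corn-free — out
D: has tahini, so not sesame-free — out
E: works as a binder, no honey, no corn — keep
F: has anchovy, so not fish-free — no
G: no sesame, no peanut — OK
H: has honey, so not honey-free — out
I: has peanut, so not peanut-free — no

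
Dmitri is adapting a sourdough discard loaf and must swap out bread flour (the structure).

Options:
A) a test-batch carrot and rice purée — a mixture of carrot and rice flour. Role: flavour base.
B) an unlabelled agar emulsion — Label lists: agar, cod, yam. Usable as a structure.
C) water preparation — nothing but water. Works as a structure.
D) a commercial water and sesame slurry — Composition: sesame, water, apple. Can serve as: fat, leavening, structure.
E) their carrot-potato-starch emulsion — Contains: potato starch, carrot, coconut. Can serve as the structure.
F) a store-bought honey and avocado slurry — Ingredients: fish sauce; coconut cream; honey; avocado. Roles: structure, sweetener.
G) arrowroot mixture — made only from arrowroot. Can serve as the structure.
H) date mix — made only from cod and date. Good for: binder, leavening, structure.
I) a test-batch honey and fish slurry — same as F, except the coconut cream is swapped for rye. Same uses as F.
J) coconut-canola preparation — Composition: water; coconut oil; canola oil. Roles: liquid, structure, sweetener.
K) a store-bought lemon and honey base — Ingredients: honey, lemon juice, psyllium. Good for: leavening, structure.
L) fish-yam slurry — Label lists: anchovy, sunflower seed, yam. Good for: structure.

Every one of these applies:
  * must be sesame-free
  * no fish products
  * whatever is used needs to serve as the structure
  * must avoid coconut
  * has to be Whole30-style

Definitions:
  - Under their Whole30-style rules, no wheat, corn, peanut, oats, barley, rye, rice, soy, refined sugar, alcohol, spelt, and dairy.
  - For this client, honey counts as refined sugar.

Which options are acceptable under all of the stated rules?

C, G

A: not usable as a structure; has rice flour, so not Whole30-style — no
B: has cod, so not fish-free — out
C: all constraints satisfied — OK
D: has sesame, so not sesame-free — reject
E: has coconut, so not coconut-free — reject
F: has honey, so not Whole30-style; has fish sauce, so not fish-free (and 1 more) — no
G: works as a structure, Whole30-style, no sesame — keep
H: has cod, so not fish-free — out
I: has honey, so not Whole30-style; has fish sauce, so not fish-free — no
J: has coconut oil, so not coconut-free — out
K: has honey, so not Whole30-style — out
L: has anchovy, so not fish-free — reject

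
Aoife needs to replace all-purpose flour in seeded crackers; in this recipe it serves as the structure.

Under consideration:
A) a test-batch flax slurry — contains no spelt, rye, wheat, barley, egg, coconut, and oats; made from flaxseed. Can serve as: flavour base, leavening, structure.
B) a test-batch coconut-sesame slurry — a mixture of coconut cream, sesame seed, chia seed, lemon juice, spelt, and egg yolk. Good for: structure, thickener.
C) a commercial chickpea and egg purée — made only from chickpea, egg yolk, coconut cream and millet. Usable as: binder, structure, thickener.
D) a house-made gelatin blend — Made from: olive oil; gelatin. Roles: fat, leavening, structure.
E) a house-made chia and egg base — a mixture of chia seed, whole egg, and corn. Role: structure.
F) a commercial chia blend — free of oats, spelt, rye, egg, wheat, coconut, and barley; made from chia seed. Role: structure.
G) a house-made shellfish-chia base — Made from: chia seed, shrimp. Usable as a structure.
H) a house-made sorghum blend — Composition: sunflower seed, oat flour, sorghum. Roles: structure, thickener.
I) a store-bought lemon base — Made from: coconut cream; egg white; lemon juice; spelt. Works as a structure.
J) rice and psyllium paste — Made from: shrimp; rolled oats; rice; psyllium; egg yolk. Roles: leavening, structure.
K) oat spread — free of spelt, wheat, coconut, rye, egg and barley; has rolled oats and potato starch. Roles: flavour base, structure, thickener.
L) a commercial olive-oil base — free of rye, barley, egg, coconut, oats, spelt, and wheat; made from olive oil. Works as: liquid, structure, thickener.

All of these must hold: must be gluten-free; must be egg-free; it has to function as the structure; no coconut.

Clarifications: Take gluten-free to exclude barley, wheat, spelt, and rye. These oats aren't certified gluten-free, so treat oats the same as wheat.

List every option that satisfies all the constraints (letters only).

A, D, F, G, L

A: works as a structure, gluten-free, no coconut — OK
B: has spelt, so not gluten-free; has coconut cream, so not coconut-free (and 1 more) — no
C: has coconut cream, so not coconut-free; has egg yolk, so not egg-free — reject
D: only gelatin and olive oil; none excluded — valid
E: has whole egg, so not egg-free — no
F: nothing on the exclusion list — valid
G: only shrimp and chia seed; none excluded — keep
H: has oat flour, so not gluten-free — reject
I: has spelt, so not gluten-free; has coconut cream, so not coconut-free (and 1 more) — out
J: has rolled oats, so not gluten-free; has egg yolk, so not egg-free — reject
K: has rolled oats, so not gluten-free — out
L: works as a structure, no egg, gluten-free — valid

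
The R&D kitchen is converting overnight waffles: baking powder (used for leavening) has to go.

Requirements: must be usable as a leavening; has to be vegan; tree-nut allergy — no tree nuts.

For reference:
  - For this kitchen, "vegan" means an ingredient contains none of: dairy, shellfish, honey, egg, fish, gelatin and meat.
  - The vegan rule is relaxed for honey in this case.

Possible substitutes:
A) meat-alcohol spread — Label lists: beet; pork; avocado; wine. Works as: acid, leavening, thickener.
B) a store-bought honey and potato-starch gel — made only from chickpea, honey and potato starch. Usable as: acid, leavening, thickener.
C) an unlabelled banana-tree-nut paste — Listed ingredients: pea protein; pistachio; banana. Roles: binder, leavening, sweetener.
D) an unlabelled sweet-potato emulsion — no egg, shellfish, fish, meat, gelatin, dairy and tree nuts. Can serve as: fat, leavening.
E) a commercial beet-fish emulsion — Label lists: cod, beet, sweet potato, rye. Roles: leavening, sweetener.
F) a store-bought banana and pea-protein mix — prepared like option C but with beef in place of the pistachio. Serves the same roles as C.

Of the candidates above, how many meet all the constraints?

A: has pork, so not vegan — out
B: honey is permitted under the vegan carve-out; nothing else excluded — keep
C: has pistachio, so not tree-nut-free — no
D: vegan, no tree nuts — keep
E: has cod, so not vegan — no
F: has beef, so not vegan — no

2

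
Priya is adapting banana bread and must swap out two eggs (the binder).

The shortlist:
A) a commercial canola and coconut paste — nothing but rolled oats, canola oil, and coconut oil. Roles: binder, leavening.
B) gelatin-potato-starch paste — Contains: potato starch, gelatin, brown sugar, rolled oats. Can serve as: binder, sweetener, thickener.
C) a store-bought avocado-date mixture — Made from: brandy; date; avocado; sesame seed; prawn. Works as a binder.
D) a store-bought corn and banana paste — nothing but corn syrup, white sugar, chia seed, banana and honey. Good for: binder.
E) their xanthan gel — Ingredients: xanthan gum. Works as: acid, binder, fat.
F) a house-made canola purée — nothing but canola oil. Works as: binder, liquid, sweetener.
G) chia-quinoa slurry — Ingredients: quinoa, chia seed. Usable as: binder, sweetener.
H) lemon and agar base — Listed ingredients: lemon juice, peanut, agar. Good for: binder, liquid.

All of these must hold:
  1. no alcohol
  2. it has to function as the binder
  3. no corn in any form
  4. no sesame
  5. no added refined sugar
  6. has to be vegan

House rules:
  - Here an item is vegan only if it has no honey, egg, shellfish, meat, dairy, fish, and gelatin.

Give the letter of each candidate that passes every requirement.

A, E, F, G, H

A: only coconut oil, rolled oats and canola oil; none excluded — keep
B: has gelatin, so not vegan; has brown sugar, so not no-added-sugar — reject
C: has prawn, so not vegan; has brandy, so not alcohol-free (and 1 more) — reject
D: has honey, so not vegan; has corn syrup, so not corn-free (and 1 more) — no
E: all constraints satisfied — keep
F: no sesame, no refined sugar — keep
G: vegan, no refined sugar — valid
H: only peanut, lemon juice, and agar; none excluded — OK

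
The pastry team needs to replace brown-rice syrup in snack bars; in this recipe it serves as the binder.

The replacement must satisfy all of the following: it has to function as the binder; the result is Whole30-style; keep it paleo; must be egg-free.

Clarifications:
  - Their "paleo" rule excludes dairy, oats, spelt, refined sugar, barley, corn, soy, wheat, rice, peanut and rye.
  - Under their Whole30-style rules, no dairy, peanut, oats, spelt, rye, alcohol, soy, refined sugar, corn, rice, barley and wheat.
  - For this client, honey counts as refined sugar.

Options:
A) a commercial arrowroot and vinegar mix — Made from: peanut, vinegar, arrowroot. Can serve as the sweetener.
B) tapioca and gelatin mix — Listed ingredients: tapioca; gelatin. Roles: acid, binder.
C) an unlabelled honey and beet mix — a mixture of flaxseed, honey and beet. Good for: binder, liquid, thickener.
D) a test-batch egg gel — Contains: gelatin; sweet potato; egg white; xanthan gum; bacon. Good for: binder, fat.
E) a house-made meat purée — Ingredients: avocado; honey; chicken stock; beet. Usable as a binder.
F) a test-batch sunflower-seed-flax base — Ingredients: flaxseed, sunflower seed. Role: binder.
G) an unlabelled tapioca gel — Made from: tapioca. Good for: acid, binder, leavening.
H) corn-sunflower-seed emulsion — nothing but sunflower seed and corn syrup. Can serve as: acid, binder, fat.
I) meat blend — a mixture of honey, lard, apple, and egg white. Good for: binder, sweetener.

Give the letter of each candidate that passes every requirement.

A: not usable as a binder; has peanut, so not paleo (and 1 more) — no
B: all constraints satisfied — keep
C: has honey, so not paleo; has honey, so not Whole30-style — out
D: has egg white, so not egg-free — reject
E: has honey, so not paleo; has honey, so not Whole30-style — out
F: only sunflower seed and flaxseed; none excluded — valid
G: works as a binder, no egg, paleo — OK
H: has corn syrup, so not paleo; has corn syrup, so not Whole30-style — out
I: has honey, so not paleo; has honey, so not Whole30-style (and 1 more) — no

B, F, G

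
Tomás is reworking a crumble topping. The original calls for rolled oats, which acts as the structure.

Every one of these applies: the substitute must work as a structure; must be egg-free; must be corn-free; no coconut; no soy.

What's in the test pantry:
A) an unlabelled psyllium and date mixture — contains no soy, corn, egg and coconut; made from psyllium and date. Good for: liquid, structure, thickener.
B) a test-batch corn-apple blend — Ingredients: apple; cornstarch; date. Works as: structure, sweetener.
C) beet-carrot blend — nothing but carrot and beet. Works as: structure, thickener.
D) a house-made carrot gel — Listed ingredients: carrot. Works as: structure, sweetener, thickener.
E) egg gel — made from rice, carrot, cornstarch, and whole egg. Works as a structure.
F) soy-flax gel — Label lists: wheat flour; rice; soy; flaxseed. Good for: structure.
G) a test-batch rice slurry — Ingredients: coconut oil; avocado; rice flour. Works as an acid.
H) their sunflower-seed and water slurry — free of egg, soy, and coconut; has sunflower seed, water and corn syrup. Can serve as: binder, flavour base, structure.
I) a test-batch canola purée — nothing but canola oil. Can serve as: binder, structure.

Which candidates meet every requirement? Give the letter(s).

A: no corn, no coconut — OK
B: has cornstarch, so not corn-free — no
C: only carrot and beet; none excluded — OK
D: works as a structure, no egg, no corn — valid
E: has cornstarch, so not corn-free; has whole egg, so not egg-free — no
F: has soy, so not soy-free — no
G: not usable as a structure; has coconut oil, so not coconut-free — reject
H: has corn syrup, so not corn-free — reject
I: nothing on the exclusion list — keep

A, C, D, I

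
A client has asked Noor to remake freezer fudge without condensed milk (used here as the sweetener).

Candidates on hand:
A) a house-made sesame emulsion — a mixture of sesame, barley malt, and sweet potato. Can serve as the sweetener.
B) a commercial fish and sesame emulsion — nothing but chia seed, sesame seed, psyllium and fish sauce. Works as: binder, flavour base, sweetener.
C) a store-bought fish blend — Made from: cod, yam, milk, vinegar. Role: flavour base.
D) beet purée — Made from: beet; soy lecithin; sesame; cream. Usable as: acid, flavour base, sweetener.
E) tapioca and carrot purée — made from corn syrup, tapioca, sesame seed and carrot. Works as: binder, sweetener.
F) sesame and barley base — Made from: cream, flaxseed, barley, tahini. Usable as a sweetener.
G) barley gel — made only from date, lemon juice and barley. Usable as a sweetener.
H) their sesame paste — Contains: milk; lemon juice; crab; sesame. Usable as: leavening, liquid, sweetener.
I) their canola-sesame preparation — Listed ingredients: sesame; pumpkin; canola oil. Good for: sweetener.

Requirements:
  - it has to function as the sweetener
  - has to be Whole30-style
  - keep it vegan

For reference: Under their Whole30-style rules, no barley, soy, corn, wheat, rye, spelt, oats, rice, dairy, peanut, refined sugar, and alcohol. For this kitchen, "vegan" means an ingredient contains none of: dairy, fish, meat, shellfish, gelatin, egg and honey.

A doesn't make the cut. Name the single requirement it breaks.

Whole30-style

usable as a sweetener: satisfied
Whole30-style: has barley malt — fails
vegan: satisfied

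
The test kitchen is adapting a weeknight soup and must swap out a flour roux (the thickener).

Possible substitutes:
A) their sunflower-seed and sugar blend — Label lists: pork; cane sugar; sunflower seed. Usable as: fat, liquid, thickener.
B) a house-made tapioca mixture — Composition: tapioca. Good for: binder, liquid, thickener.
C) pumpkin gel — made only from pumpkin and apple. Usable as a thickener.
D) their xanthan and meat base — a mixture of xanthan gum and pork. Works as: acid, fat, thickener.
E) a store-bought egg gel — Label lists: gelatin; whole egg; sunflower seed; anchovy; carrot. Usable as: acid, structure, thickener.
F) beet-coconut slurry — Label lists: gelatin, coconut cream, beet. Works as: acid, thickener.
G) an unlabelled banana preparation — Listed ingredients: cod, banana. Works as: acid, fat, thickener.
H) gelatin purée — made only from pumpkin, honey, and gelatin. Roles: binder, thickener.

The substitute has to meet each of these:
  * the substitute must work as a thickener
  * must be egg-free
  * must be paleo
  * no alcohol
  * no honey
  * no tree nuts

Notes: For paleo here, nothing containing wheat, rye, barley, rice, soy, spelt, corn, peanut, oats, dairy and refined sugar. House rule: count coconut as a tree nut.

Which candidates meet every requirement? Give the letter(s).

A: has cane sugar, so not paleo — no
B: every rule checks out — valid
C: only apple and pumpkin; none excluded — keep
D: no alcohol, no egg — keep
E: has whole egg, so not egg-free — reject
F: has coconut cream, so not tree-nut-free — reject
G: all constraints satisfied — keep
H: has honey, so not honey-free — reject

B, C, D, G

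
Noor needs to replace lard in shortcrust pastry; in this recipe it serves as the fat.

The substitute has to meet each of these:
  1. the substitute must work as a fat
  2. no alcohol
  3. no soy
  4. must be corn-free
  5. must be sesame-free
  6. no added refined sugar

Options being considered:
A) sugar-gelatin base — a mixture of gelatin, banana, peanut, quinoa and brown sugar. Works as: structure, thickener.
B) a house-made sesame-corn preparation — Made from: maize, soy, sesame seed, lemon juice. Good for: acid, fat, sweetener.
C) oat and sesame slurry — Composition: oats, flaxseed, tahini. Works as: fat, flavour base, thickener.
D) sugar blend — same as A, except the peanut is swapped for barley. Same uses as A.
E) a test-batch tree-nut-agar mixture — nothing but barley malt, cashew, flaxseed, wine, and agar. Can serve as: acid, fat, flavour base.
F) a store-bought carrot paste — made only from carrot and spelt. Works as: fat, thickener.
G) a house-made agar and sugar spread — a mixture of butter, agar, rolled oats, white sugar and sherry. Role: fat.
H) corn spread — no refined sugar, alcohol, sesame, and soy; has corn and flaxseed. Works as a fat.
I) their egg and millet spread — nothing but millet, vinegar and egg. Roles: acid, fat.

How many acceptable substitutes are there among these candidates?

A: not usable as a fat; has brown sugar, so not no-added-sugar — no
B: has maize, so not corn-free; has sesame seed, so not sesame-free (and 1 more) — reject
C: has tahini, so not sesame-free — out
D: not usable as a fat; has brown sugar, so not no-added-sugar — out
E: has wine, so not alcohol-free — reject
F: all constraints satisfied — keep
G: has white sugar, so not no-added-sugar; has sherry, so not alcohol-free — no
H: has corn, so not corn-free — out
I: only egg, vinegar, and millet; none excluded — valid

2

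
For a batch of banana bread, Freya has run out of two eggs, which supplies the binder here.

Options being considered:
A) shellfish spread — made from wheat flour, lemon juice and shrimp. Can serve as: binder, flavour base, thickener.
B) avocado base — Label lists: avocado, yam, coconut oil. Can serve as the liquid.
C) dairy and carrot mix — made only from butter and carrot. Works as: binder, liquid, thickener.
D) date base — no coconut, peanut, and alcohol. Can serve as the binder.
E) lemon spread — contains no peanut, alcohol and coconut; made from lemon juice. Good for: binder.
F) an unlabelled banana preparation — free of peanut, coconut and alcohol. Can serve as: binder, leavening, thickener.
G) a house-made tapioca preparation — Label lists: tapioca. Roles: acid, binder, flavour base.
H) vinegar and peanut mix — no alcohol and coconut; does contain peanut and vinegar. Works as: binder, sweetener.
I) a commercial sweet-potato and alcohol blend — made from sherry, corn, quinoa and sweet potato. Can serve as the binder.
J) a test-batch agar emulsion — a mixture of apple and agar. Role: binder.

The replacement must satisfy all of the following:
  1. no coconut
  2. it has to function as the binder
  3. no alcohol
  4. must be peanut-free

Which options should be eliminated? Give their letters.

B, H, I

A: no alcohol, no coconut — keep
B: not usable as a binder; has coconut oil, so not coconut-free — no
C: all constraints satisfied — keep
D: every rule checks out — OK
E: works as a binder, no alcohol, no peanut — OK
F: works as a binder, no peanut, no coconut — keep
G: only tapioca; none excluded — valid
H: has peanut, so not peanut-free — out
I: has sherry, so not alcohol-free — no
J: only apple and agar; none excluded — keep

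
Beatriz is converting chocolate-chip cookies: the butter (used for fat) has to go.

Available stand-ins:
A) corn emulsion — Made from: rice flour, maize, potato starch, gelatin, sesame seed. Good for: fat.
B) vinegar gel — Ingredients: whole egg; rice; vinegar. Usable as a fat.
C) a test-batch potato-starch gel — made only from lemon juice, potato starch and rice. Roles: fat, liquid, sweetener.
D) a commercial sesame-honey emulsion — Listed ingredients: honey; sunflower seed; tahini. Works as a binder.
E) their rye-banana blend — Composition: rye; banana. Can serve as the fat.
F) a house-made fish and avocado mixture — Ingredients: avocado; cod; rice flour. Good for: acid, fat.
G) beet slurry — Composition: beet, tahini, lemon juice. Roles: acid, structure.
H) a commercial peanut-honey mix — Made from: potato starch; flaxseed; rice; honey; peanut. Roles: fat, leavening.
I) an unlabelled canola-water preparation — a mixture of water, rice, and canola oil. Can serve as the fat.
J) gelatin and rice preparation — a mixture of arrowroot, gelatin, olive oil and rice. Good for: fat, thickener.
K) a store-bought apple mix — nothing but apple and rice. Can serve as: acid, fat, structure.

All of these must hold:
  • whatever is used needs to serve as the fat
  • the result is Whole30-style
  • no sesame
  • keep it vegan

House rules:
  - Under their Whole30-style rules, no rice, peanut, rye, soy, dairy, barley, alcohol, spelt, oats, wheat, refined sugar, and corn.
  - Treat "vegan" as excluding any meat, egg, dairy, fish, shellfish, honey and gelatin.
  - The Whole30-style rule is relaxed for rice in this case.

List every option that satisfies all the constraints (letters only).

A: has maize, so not Whole30-style; has gelatin, so not vegan (and 1 more) — no
B: has whole egg, so not vegan — out
C: rice is permitted under the Whole30-style carve-out; nothing else excluded — OK
D: not usable as a fat; has honey, so not vegan (and 1 more) — no
E: has rye, so not Whole30-style — no
F: has cod, so not vegan — out
G: not usable as a fat; has tahini, so not sesame-free — reject
H: has peanut, so not Whole30-style; has honey, so not vegan — reject
I: rice is permitted under the Whole30-style carve-out; nothing else excluded — keep
J: has gelatin, so not vegan — out
K: rice is permitted under the Whole30-style carve-out; nothing else excluded — valid

C, I, K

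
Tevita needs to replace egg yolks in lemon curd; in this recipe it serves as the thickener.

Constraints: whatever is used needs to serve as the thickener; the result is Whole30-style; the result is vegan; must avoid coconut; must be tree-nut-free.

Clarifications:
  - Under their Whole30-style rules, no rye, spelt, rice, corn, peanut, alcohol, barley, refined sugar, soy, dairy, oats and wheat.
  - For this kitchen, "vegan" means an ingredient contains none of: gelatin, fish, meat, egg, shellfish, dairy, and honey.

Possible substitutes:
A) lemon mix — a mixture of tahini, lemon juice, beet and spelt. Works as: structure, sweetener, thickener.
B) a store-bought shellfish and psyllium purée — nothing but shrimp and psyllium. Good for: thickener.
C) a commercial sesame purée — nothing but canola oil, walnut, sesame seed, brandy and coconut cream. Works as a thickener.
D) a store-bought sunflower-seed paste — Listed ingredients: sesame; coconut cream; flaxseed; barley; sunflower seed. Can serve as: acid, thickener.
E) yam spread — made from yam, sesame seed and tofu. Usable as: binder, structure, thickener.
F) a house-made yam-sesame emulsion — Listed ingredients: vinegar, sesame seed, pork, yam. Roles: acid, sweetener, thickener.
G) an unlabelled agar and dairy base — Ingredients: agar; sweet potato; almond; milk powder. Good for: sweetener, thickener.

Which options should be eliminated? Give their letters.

A, B, C, D, E, F, G

A: has spelt, so not Whole30-style — reject
B: has shrimp, so not vegan — no
C: has brandy, so not Whole30-style; has walnut, so not tree-nut-free (and 1 more) — no
D: has barley, so not Whole30-style; has coconut cream, so not coconut-free — no
E: has tofu, so not Whole30-style — out
F: has pork, so not vegan — reject
G: has milk powder, so not Whole30-style; has milk powder, so not vegan (and 1 more) — no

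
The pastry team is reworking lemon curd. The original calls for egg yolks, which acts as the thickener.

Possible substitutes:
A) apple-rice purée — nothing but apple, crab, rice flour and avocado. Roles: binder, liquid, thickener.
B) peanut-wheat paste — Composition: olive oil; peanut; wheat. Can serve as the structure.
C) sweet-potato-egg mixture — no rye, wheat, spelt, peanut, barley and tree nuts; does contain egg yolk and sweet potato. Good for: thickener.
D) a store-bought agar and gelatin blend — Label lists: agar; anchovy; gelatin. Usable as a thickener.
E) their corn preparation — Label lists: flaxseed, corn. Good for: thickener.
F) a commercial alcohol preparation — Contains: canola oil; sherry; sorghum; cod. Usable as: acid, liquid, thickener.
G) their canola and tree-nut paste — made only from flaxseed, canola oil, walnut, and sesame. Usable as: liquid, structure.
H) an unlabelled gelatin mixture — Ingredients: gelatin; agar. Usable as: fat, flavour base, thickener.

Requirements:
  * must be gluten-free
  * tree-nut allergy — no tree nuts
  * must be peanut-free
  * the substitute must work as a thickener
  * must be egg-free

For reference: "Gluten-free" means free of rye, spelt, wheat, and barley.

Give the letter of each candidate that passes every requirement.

A: nothing on the exclusion list — valid
B: not usable as a thickener; has wheat, so not gluten-free (and 1 more) — out
C: has egg yolk, so not egg-free — no
D: gluten-free, no peanut — OK
E: only corn and flaxseed; none excluded — OK
F: works as a thickener, no tree nuts, no egg — valid
G: not usable as a thickener; has walnut, so not tree-nut-free — reject
H: only gelatin and agar; none excluded — valid

A, D, E, F, H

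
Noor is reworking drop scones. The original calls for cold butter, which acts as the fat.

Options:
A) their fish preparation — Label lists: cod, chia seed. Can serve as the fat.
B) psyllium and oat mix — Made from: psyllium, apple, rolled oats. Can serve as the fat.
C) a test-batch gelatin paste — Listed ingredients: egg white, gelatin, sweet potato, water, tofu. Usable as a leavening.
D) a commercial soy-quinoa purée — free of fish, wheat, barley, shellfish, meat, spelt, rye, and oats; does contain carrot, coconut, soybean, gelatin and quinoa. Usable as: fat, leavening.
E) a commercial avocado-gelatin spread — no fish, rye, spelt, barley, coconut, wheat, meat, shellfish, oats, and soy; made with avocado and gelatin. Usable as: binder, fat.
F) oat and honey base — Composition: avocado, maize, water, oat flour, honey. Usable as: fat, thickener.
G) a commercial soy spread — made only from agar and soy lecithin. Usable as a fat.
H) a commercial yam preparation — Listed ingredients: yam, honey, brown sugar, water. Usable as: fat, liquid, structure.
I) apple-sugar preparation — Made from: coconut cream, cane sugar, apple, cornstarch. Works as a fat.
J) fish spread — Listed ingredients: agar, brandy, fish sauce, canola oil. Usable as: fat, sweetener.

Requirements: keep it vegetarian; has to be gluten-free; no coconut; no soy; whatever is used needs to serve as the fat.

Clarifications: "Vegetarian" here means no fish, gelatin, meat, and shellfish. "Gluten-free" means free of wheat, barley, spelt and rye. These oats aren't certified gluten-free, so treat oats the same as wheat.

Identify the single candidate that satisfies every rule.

H

A: has cod, so not vegetarian — reject
B: has rolled oats, so not gluten-free — out
C: not usable as a fat; has gelatin, so not vegetarian (and 1 more) — out
D: has gelatin, so not vegetarian; has soybean, so not soy-free (and 1 more) — no
E: has gelatin, so not vegetarian — reject
F: has oat flour, so not gluten-free — out
G: has soy lecithin, so not soy-free — reject
H: no soy, gluten-free — valid
I: has coconut cream, so not coconut-free — reject
J: has fish sauce, so not vegetarian — no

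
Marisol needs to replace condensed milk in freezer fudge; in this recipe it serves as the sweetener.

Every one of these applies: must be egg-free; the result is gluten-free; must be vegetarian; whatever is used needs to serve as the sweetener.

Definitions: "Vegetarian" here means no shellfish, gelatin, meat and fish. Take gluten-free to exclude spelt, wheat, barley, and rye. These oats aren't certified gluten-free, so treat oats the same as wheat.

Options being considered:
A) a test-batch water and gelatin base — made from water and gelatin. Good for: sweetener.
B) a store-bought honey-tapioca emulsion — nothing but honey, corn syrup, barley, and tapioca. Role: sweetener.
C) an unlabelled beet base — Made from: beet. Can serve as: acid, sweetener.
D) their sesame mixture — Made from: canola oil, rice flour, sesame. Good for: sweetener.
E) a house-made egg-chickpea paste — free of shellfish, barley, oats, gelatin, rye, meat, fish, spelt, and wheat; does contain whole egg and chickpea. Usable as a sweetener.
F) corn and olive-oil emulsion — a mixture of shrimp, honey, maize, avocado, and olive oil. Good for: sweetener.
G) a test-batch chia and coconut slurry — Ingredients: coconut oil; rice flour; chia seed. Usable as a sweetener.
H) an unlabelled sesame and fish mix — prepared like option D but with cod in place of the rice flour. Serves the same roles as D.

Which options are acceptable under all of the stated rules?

A: has gelatin, so not vegetarian — out
B: has barley, so not gluten-free — out
C: every rule checks out — keep
D: only rice flour, sesame and canola oil; none excluded — OK
E: has whole egg, so not egg-free — reject
F: has shrimp, so not vegetarian — out
G: all constraints satisfied — keep
H: has cod, so not vegetarian — out

C, D, G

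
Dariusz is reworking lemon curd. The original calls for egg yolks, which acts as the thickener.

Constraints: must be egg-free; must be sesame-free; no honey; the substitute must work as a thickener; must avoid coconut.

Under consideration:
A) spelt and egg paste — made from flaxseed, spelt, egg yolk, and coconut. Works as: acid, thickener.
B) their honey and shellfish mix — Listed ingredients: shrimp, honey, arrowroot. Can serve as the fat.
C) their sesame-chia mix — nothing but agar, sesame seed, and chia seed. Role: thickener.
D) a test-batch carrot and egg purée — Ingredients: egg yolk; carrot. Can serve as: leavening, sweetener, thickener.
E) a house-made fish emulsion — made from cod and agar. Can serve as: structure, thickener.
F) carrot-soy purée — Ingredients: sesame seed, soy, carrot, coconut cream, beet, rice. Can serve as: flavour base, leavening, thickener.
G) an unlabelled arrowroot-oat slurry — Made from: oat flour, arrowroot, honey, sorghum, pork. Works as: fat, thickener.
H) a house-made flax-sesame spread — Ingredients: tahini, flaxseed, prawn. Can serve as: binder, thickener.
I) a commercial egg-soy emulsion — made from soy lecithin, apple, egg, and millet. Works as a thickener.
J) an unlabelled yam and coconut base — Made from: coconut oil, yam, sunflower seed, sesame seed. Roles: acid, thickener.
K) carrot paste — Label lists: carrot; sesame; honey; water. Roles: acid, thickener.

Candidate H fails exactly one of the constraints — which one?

sesame-free

usable as a thickener: satisfied
coconut-free: satisfied
honey-free: satisfied
sesame-free: has tahini — fails
egg-free: satisfied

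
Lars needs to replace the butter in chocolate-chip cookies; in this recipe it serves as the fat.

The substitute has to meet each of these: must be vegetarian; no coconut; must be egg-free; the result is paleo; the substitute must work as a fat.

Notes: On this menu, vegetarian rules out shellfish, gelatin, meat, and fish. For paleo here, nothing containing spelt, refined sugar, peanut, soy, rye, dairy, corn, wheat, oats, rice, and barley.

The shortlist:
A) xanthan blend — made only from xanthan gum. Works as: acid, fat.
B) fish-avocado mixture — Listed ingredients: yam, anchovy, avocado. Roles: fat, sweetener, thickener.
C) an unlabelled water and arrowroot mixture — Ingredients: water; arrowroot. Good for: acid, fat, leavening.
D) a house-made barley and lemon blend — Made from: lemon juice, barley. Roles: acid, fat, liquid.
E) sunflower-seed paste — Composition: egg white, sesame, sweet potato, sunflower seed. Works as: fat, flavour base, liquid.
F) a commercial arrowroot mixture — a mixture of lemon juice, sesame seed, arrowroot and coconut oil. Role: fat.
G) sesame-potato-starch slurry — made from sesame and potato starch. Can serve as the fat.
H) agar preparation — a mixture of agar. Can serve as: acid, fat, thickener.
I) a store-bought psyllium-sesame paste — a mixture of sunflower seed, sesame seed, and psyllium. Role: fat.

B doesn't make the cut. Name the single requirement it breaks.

vegetarian

usable as a fat: satisfied
vegetarian: has anchovy — fails
paleo: satisfied
egg-free: satisfied
coconut-free: satisfied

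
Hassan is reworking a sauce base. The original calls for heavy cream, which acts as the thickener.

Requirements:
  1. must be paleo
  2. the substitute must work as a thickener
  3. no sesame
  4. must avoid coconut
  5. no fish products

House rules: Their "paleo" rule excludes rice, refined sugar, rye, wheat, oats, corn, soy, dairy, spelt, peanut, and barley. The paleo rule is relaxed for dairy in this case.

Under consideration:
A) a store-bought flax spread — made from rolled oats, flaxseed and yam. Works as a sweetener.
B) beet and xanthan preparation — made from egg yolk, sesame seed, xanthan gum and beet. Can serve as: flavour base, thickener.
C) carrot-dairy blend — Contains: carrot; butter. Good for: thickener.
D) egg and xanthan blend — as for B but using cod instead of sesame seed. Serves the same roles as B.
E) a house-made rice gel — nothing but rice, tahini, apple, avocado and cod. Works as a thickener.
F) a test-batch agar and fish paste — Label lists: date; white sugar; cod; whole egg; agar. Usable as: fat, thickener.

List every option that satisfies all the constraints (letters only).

A: not usable as a thickener; has rolled oats, so not paleo — out
B: has sesame seed, so not sesame-free — reject
C: dairy is permitted under the paleo carve-out; nothing else excluded — keep
D: has cod, so not fish-free — out
E: has rice, so not paleo; has tahini, so not sesame-free (and 1 more) — out
F: has white sugar, so not paleo; has cod, so not fish-free — out

C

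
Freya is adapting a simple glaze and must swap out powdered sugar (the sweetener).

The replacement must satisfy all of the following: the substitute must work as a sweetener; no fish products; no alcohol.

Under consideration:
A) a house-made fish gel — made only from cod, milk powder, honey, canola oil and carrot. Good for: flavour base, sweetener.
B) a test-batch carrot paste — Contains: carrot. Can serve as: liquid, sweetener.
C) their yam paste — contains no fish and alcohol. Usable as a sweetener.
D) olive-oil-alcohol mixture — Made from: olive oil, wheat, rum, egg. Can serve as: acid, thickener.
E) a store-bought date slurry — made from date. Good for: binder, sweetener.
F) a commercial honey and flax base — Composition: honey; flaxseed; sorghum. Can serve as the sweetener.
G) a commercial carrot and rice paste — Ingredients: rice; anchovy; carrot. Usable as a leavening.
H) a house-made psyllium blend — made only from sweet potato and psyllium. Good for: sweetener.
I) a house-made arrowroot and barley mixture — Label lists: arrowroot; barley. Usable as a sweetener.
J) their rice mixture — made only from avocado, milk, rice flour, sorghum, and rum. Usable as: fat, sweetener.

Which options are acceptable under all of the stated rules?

A: has cod, so not fish-free — out
B: works as a sweetener, no fish, no alcohol — OK
C: all constraints satisfied — keep
D: not usable as a sweetener; has rum, so not alcohol-free — out
E: all constraints satisfied — OK
F: works as a sweetener, no alcohol, no fish — valid
G: not usable as a sweetener; has anchovy, so not fish-free — out
H: only psyllium and sweet potato; none excluded — OK
I: no alcohol, no fish — valid
J: has rum, so not alcohol-free — no

B, C, E, F, H, I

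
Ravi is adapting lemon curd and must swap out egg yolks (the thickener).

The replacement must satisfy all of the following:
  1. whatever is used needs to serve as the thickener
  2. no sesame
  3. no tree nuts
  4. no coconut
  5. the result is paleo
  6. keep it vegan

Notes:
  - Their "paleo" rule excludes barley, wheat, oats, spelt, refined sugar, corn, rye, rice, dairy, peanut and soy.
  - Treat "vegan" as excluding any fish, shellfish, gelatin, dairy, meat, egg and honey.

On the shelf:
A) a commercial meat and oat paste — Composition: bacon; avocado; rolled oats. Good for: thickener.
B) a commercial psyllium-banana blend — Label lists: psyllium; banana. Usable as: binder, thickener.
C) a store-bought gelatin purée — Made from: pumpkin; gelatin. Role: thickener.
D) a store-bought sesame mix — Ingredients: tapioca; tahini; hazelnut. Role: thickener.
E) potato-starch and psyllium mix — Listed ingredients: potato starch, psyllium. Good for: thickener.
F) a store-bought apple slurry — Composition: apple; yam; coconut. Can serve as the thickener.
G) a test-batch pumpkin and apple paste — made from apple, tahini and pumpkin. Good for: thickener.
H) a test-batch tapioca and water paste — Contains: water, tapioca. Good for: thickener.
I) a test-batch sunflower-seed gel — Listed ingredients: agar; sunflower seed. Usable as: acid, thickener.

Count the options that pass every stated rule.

A: has rolled oats, so not paleo; has bacon, so not vegan — out
B: all constraints satisfied — keep
C: has gelatin, so not vegan — out
D: has hazelnut, so not tree-nut-free; has tahini, so not sesame-free — reject
E: all constraints satisfied — keep
F: has coconut, so not coconut-free — reject
G: has tahini, so not sesame-free — no
H: only tapioca and water; none excluded — valid
I: vegan, no coconut — keep

4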